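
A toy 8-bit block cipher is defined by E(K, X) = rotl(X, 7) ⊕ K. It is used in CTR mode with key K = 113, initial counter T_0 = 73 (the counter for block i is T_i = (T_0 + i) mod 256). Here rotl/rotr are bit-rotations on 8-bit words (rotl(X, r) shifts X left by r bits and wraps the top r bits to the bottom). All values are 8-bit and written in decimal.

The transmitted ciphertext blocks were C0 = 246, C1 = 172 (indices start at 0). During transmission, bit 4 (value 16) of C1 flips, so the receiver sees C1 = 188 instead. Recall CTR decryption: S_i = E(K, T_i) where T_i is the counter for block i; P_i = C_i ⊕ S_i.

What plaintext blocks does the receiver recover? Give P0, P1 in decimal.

P0 = 35, P1 = 232

Only C1 changed, to 188. In CTR, a change in C_i flips the same bit in P_i only; the keystream is unaffected. Decrypting the received ciphertext:
P0: T = 73, S = E(K, T) = 213; 246 ⊕ 213 = 35.
P1: T = 74, S = E(K, T) = 84; 188 ⊕ 84 = 232.
Blocks that differ from the original plaintext: P1.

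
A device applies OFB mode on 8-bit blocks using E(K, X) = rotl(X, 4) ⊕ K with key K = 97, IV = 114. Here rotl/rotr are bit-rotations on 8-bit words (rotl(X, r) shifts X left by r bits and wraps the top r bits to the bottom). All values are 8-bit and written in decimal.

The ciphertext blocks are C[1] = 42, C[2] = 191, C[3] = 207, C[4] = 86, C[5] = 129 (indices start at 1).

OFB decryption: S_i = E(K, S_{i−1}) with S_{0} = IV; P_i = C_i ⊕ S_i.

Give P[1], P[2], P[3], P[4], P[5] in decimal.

P[1] = 108, P[2] = 186, P[3] = 254, P[4] = 36, P[5] = 199

P[1]: S = E(K, 114) = 70; 42 ⊕ 70 = 108.
P[2]: S = E(K, 70) = 5; 191 ⊕ 5 = 186.
P[3]: S = E(K, 5) = 49; 207 ⊕ 49 = 254.
P[4]: S = E(K, 49) = 114; 86 ⊕ 114 = 36.
P[5]: S = E(K, 114) = 70; 129 ⊕ 70 = 199.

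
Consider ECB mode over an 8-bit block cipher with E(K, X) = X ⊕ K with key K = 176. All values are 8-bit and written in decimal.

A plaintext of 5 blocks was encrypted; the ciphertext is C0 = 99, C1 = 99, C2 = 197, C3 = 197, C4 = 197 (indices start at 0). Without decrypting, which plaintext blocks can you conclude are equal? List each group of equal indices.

P0 = P1; P2 = P3 = P4

ECB encrypts each block independently with the same key, so equal ciphertext blocks imply equal plaintext blocks.
C0 = C1 = 99, so P0 = P1.
C2 = C3 = C4 = 197, so P2 = P3 = P4.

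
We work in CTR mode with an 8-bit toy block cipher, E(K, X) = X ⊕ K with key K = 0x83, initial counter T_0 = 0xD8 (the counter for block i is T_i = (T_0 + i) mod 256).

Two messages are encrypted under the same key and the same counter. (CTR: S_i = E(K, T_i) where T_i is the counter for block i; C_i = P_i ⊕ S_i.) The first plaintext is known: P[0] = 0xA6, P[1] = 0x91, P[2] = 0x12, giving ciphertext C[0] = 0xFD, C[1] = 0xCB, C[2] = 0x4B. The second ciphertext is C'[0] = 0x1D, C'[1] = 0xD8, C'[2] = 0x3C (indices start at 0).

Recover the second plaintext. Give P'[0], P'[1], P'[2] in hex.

P'[0] = 0x46, P'[1] = 0x82, P'[2] = 0x65

In CTR with a reused counter, both messages share the same keystream S_i, so C_i ⊕ C'_i = P_i ⊕ P'_i and thus P'_i = P_i ⊕ C_i ⊕ C'_i.
P'[0]: 0xA6 ⊕ 0xFD ⊕ 0x1D = 0x46.
P'[1]: 0x91 ⊕ 0xCB ⊕ 0xD8 = 0x82.
P'[2]: 0x12 ⊕ 0x4B ⊕ 0x3C = 0x65.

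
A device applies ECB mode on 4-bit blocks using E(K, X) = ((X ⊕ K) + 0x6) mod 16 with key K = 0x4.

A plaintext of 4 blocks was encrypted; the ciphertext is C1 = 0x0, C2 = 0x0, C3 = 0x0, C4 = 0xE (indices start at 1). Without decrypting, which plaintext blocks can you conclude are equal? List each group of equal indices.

P1 = P2 = P3

ECB encrypts each block independently with the same key, so equal ciphertext blocks imply equal plaintext blocks.
C1 = C2 = C3 = 0x0, so P1 = P2 = P3.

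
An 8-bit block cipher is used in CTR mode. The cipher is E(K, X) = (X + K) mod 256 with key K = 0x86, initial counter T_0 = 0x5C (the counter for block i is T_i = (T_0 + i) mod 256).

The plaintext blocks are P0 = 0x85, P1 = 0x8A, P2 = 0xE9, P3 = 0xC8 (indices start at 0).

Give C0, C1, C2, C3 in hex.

CTR encryption: S_i = E(K, T_i) where T_i is the counter for block i; C_i = P_i ⊕ S_i.
C0: T = 0x5C, S = E(K, T) = 0xE2; 0x85 ⊕ 0xE2 = 0x67.
C1: T = 0x5D, S = E(K, T) = 0xE3; 0x8A ⊕ 0xE3 = 0x69.
C2: T = 0x5E, S = E(K, T) = 0xE4; 0xE9 ⊕ 0xE4 = 0x0D.
C3: T = 0x5F, S = E(K, T) = 0xE5; 0xC8 ⊕ 0xE5 = 0x2D.

C0 = 0x67, C1 = 0x69, C2 = 0x0D, C3 = 0x2D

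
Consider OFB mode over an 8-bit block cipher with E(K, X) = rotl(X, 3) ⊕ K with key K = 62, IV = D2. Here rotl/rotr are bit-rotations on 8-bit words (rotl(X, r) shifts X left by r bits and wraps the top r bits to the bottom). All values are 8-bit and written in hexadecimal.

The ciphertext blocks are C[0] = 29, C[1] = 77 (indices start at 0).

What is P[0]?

OFB decryption: S_i = E(K, S_{i−1}) with S_{−1} = IV; P_i = C_i ⊕ S_i.
P[0]: S = E(K, D2) = F4; 29 ⊕ F4 = DD.

P[0] = DD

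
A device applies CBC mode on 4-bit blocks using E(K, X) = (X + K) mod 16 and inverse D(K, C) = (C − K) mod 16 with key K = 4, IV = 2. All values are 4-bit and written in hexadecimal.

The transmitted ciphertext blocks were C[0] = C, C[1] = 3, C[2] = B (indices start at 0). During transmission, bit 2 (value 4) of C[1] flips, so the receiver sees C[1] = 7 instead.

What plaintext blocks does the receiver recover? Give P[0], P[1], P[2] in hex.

P[0] = A, P[1] = F, P[2] = 0

CBC decryption: P_i = D(K, C_i) ⊕ C_{i−1}, with C_{−1} = IV.
Only C[1] changed, to 7. In CBC, a change in C_i garbles P_i and flips the same bit in P_{i+1}. Decrypting the received ciphertext:
P[0]: D(K, C) = 8; 8 ⊕ 2 = A.
P[1]: D(K, 7) = 3; 3 ⊕ C = F.
P[2]: D(K, B) = 7; 7 ⊕ 7 = 0.
Blocks that differ from the original plaintext: P[1], P[2].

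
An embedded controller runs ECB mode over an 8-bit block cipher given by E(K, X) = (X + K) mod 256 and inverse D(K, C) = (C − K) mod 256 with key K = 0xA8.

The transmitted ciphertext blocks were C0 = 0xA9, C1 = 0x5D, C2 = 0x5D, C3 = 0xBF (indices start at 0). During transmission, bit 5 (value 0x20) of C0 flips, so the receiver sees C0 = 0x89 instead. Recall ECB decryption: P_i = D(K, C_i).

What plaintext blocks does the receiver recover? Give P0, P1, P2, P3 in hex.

Only C0 changed, to 0x89. In ECB, a change in C_i affects only P_i. Decrypting the received ciphertext:
P0: D(K, 0x89) = 0xE1.
P1: D(K, 0x5D) = 0xB5.
P2: D(K, 0x5D) = 0xB5.
P3: D(K, 0xBF) = 0x17.
Blocks that differ from the original plaintext: P0.

P0 = 0xE1, P1 = 0xB5, P2 = 0xB5, P3 = 0x17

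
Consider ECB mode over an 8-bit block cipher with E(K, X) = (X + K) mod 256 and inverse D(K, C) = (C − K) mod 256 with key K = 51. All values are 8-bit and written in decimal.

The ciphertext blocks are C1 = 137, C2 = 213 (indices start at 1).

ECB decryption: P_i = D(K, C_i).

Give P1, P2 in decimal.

P1 = 86, P2 = 162

P1: D(K, 137) = 86.
P2: D(K, 213) = 162.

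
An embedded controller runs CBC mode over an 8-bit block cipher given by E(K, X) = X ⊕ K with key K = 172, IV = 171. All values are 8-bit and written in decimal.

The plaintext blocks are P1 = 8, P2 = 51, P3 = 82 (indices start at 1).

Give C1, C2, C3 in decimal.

CBC encryption: C_i = E(K, P_i ⊕ C_{i−1}), with C_{0} = IV.
C1: P1 ⊕ 171 = 163; E(K, 163) = 15.
C2: P2 ⊕ 15 = 60; E(K, 60) = 144.
C3: P3 ⊕ 144 = 194; E(K, 194) = 110.

C1 = 15, C2 = 144, C3 = 110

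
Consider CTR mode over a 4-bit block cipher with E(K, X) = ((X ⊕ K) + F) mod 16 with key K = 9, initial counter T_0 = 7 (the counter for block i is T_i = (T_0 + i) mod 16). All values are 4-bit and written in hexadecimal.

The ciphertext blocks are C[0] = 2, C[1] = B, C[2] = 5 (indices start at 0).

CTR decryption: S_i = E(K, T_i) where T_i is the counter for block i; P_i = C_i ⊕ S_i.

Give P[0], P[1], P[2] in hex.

P[0]: T = 7, S = E(K, T) = D; 2 ⊕ D = F.
P[1]: T = 8, S = E(K, T) = 0; B ⊕ 0 = B.
P[2]: T = 9, S = E(K, T) = F; 5 ⊕ F = A.

P[0] = F, P[1] = B, P[2] = A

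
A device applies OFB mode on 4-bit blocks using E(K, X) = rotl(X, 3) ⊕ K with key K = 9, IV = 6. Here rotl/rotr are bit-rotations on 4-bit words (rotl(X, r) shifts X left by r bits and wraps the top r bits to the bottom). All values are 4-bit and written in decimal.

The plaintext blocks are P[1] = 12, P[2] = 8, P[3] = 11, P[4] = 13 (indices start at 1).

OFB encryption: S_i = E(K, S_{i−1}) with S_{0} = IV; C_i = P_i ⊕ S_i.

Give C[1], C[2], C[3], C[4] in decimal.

C[1]: S = E(K, 6) = 10; 12 ⊕ 10 = 6.
C[2]: S = E(K, 10) = 12; 8 ⊕ 12 = 4.
C[3]: S = E(K, 12) = 15; 11 ⊕ 15 = 4.
C[4]: S = E(K, 15) = 6; 13 ⊕ 6 = 11.

C[1] = 6, C[2] = 4, C[3] = 4, C[4] = 11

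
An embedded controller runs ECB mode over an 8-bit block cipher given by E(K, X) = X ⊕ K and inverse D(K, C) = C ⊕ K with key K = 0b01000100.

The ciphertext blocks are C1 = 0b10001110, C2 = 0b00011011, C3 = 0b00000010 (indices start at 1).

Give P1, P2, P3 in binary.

P1 = 0b11001010, P2 = 0b01011111, P3 = 0b01000110

ECB decryption: P_i = D(K, C_i).
P1: D(K, 0b10001110) = 0b11001010.
P2: D(K, 0b00011011) = 0b01011111.
P3: D(K, 0b00000010) = 0b01000110.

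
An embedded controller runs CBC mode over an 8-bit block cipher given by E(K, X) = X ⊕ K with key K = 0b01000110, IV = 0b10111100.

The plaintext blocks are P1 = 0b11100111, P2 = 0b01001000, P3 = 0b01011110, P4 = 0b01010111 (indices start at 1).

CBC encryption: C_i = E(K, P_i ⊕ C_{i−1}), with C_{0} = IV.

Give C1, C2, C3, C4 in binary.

C1 = 0b00011101, C2 = 0b00010011, C3 = 0b00001011, C4 = 0b00011010

C1: P1 ⊕ 0b10111100 = 0b01011011; E(K, 0b01011011) = 0b00011101.
C2: P2 ⊕ 0b00011101 = 0b01010101; E(K, 0b01010101) = 0b00010011.
C3: P3 ⊕ 0b00010011 = 0b01001101; E(K, 0b01001101) = 0b00001011.
C4: P4 ⊕ 0b00001011 = 0b01011100; E(K, 0b01011100) = 0b00011010.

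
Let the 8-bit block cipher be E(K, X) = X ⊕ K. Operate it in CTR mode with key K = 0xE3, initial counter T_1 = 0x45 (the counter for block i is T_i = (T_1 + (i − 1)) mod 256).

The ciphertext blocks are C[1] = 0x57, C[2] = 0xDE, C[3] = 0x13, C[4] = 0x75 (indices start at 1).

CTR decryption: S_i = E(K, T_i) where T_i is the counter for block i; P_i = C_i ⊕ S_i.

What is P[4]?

P[4] = 0xDE

P[4]: T = 0x48, S = E(K, T) = 0xAB; 0x75 ⊕ 0xAB = 0xDE.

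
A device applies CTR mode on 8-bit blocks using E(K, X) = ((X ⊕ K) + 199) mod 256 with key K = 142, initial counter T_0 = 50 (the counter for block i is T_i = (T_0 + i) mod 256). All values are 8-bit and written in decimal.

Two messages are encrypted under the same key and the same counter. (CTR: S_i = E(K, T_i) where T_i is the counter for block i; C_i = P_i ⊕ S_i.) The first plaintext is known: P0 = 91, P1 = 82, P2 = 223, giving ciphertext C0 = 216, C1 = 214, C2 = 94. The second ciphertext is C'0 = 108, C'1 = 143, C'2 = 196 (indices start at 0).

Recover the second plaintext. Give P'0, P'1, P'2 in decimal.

In CTR with a reused counter, both messages share the same keystream S_i, so C_i ⊕ C'_i = P_i ⊕ P'_i and thus P'_i = P_i ⊕ C_i ⊕ C'_i.
P'0: 91 ⊕ 216 ⊕ 108 = 239.
P'1: 82 ⊕ 214 ⊕ 143 = 11.
P'2: 223 ⊕ 94 ⊕ 196 = 69.

P'0 = 239, P'1 = 11, P'2 = 69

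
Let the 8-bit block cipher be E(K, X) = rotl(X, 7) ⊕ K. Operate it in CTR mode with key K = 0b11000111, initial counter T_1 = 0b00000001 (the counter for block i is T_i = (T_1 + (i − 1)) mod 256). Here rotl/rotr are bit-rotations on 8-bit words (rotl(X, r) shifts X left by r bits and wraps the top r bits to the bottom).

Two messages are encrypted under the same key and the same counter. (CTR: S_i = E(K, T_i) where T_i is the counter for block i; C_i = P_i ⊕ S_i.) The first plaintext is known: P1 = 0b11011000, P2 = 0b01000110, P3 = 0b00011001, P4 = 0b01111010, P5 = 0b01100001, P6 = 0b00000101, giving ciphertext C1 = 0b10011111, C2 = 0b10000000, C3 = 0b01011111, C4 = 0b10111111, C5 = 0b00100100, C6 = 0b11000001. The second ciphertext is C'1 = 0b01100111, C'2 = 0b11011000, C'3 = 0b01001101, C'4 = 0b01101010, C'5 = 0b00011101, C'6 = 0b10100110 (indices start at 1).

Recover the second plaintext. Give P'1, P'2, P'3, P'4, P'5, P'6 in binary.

P'1 = 0b00100000, P'2 = 0b00011110, P'3 = 0b00001011, P'4 = 0b10101111, P'5 = 0b01011000, P'6 = 0b01100010

In CTR with a reused counter, both messages share the same keystream S_i, so C_i ⊕ C'_i = P_i ⊕ P'_i and thus P'_i = P_i ⊕ C_i ⊕ C'_i.
P'1: 0b11011000 ⊕ 0b10011111 ⊕ 0b01100111 = 0b00100000.
P'2: 0b01000110 ⊕ 0b10000000 ⊕ 0b11011000 = 0b00011110.
P'3: 0b00011001 ⊕ 0b01011111 ⊕ 0b01001101 = 0b00001011.
P'4: 0b01111010 ⊕ 0b10111111 ⊕ 0b01101010 = 0b10101111.
P'5: 0b01100001 ⊕ 0b00100100 ⊕ 0b00011101 = 0b01011000.
P'6: 0b00000101 ⊕ 0b11000001 ⊕ 0b10100110 = 0b01100010.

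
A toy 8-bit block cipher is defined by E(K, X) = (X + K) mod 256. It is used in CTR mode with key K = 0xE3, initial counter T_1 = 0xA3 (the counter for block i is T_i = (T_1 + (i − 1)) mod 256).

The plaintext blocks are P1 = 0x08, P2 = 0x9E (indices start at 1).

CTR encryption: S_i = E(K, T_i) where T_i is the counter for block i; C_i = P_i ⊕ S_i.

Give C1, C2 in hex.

C1 = 0x8E, C2 = 0x19

C1: T = 0xA3, S = E(K, T) = 0x86; 0x08 ⊕ 0x86 = 0x8E.
C2: T = 0xA4, S = E(K, T) = 0x87; 0x9E ⊕ 0x87 = 0x19.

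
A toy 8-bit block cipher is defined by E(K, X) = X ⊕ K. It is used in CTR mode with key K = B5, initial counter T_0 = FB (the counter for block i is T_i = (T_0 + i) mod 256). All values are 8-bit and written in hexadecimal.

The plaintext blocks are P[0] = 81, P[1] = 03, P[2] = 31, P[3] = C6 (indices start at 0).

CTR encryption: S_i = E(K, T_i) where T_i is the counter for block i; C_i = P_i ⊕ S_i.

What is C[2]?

C[0]: T = FB, S = E(K, T) = 4E; 81 ⊕ 4E = CF.
C[1]: T = FC, S = E(K, T) = 49; 03 ⊕ 49 = 4A.
C[2]: T = FD, S = E(K, T) = 48; 31 ⊕ 48 = 79.

C[2] = 79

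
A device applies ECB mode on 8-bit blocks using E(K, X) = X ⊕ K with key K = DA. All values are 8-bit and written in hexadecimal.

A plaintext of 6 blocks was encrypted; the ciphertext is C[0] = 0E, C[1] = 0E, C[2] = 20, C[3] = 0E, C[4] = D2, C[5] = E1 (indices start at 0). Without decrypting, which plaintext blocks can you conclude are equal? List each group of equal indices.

P[0] = P[1] = P[3]

ECB encrypts each block independently with the same key, so equal ciphertext blocks imply equal plaintext blocks.
C[0] = C[1] = C[3] = 0E, so P[0] = P[1] = P[3].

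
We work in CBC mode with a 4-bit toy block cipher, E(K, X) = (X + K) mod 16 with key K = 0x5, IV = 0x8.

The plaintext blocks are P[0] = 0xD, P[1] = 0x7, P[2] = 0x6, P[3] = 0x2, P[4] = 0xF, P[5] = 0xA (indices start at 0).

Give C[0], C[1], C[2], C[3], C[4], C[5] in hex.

CBC encryption: C_i = E(K, P_i ⊕ C_{i−1}), with C_{−1} = IV.
C[0]: P[0] ⊕ 0x8 = 0x5; E(K, 0x5) = 0xA.
C[1]: P[1] ⊕ 0xA = 0xD; E(K, 0xD) = 0x2.
C[2]: P[2] ⊕ 0x2 = 0x4; E(K, 0x4) = 0x9.
C[3]: P[3] ⊕ 0x9 = 0xB; E(K, 0xB) = 0x0.
C[4]: P[4] ⊕ 0x0 = 0xF; E(K, 0xF) = 0x4.
C[5]: P[5] ⊕ 0x4 = 0xE; E(K, 0xE) = 0x3.

C[0] = 0xA, C[1] = 0x2, C[2] = 0x9, C[3] = 0x0, C[4] = 0x4, C[5] = 0x3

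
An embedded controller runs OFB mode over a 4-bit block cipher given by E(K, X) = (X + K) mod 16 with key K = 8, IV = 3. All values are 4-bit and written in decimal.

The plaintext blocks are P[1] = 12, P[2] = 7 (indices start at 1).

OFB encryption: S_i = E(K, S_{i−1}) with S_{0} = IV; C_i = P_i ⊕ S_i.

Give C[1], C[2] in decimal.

C[1] = 7, C[2] = 4

C[1]: S = E(K, 3) = 11; 12 ⊕ 11 = 7.
C[2]: S = E(K, 11) = 3; 7 ⊕ 3 = 4.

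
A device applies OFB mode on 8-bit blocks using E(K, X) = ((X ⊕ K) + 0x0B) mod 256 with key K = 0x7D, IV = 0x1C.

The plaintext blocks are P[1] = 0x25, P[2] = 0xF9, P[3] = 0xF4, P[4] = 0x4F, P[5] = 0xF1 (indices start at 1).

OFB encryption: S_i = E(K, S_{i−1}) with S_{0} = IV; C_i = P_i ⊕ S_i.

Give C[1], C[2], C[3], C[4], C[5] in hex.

C[1] = 0x49, C[2] = 0xE5, C[3] = 0x98, C[4] = 0x53, C[5] = 0x9D

C[1]: S = E(K, 0x1C) = 0x6C; 0x25 ⊕ 0x6C = 0x49.
C[2]: S = E(K, 0x6C) = 0x1C; 0xF9 ⊕ 0x1C = 0xE5.
C[3]: S = E(K, 0x1C) = 0x6C; 0xF4 ⊕ 0x6C = 0x98.
C[4]: S = E(K, 0x6C) = 0x1C; 0x4F ⊕ 0x1C = 0x53.
C[5]: S = E(K, 0x1C) = 0x6C; 0xF1 ⊕ 0x6C = 0x9D.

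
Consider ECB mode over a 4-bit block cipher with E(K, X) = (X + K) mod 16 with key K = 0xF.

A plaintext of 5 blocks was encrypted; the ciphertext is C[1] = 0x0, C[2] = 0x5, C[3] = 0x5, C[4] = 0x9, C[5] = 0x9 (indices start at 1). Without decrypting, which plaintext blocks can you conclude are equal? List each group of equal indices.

ECB encrypts each block independently with the same key, so equal ciphertext blocks imply equal plaintext blocks.
C[2] = C[3] = 0x5, so P[2] = P[3].
C[4] = C[5] = 0x9, so P[4] = P[5].

P[2] = P[3]; P[4] = P[5]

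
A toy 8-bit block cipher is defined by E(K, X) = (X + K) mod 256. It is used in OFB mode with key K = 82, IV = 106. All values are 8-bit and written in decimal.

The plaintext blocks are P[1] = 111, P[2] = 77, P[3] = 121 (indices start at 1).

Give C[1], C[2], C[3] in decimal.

OFB encryption: S_i = E(K, S_{i−1}) with S_{0} = IV; C_i = P_i ⊕ S_i.
C[1]: S = E(K, 106) = 188; 111 ⊕ 188 = 211.
C[2]: S = E(K, 188) = 14; 77 ⊕ 14 = 67.
C[3]: S = E(K, 14) = 96; 121 ⊕ 96 = 25.

C[1] = 211, C[2] = 67, C[3] = 25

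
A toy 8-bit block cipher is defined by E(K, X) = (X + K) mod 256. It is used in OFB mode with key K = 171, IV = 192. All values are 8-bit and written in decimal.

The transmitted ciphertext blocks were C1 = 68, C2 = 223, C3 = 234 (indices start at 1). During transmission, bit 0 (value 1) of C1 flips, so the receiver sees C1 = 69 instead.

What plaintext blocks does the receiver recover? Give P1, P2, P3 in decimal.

OFB decryption: S_i = E(K, S_{i−1}) with S_{0} = IV; P_i = C_i ⊕ S_i.
Only C1 changed, to 69. In OFB, a change in C_i flips the same bit in P_i only; the keystream is unaffected. Decrypting the received ciphertext:
P1: S = E(K, 192) = 107; 69 ⊕ 107 = 46.
P2: S = E(K, 107) = 22; 223 ⊕ 22 = 201.
P3: S = E(K, 22) = 193; 234 ⊕ 193 = 43.
Blocks that differ from the original plaintext: P1.

P1 = 46, P2 = 201, P3 = 43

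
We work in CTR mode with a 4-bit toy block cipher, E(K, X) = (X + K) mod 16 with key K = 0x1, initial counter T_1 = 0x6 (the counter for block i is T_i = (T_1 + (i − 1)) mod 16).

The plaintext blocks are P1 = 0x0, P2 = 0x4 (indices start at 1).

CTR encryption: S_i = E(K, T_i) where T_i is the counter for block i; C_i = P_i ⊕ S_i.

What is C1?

C1 = 0x7

C1: T = 0x6, S = E(K, T) = 0x7; 0x0 ⊕ 0x7 = 0x7.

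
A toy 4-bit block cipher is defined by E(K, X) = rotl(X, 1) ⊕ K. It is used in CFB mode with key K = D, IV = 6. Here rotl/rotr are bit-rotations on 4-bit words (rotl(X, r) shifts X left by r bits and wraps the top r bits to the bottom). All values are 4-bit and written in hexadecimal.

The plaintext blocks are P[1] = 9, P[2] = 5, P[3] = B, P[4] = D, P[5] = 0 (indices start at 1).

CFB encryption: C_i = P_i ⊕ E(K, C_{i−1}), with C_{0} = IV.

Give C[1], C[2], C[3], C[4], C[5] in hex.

C[1] = 8, C[2] = 9, C[3] = 5, C[4] = A, C[5] = 8

C[1]: E(K, 6) = 1; 9 ⊕ 1 = 8.
C[2]: E(K, 8) = C; 5 ⊕ C = 9.
C[3]: E(K, 9) = E; B ⊕ E = 5.
C[4]: E(K, 5) = 7; D ⊕ 7 = A.
C[5]: E(K, A) = 8; 0 ⊕ 8 = 8.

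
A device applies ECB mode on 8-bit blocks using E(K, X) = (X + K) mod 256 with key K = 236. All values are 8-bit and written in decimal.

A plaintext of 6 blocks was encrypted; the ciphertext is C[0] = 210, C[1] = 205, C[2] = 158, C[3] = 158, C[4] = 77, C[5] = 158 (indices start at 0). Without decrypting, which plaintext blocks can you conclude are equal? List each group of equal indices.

ECB encrypts each block independently with the same key, so equal ciphertext blocks imply equal plaintext blocks.
C[2] = C[3] = C[5] = 158, so P[2] = P[3] = P[5].

P[2] = P[3] = P[5]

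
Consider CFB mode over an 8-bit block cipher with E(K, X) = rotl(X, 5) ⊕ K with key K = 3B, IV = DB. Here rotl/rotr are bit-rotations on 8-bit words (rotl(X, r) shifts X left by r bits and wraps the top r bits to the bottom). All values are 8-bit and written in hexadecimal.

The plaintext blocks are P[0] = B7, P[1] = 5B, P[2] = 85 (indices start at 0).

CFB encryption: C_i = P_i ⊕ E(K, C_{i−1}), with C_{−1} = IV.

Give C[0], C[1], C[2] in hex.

C[0] = F7, C[1] = 9E, C[2] = 6D

C[0]: E(K, DB) = 40; B7 ⊕ 40 = F7.
C[1]: E(K, F7) = C5; 5B ⊕ C5 = 9E.
C[2]: E(K, 9E) = E8; 85 ⊕ E8 = 6D.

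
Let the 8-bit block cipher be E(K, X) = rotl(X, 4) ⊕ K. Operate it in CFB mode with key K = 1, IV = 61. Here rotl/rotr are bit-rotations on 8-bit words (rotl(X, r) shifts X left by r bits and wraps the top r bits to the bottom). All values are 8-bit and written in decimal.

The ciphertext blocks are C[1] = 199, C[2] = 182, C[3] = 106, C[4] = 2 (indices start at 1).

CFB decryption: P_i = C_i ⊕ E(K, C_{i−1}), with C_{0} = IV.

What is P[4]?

P[4]: E(K, 106) = 167; 2 ⊕ 167 = 165.

P[4] = 165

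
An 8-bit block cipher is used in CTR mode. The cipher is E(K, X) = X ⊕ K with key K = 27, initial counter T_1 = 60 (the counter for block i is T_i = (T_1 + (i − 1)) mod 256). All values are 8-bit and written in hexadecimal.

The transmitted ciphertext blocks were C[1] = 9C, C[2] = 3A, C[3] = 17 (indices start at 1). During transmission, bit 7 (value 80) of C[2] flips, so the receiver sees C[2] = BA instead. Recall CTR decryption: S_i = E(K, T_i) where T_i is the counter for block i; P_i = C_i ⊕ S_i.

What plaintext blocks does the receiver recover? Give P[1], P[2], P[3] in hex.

Only C[2] changed, to BA. In CTR, a change in C_i flips the same bit in P_i only; the keystream is unaffected. Decrypting the received ciphertext:
P[1]: T = 60, S = E(K, T) = 47; 9C ⊕ 47 = DB.
P[2]: T = 61, S = E(K, T) = 46; BA ⊕ 46 = FC.
P[3]: T = 62, S = E(K, T) = 45; 17 ⊕ 45 = 52.
Blocks that differ from the original plaintext: P[2].

P[1] = DB, P[2] = FC, P[3] = 52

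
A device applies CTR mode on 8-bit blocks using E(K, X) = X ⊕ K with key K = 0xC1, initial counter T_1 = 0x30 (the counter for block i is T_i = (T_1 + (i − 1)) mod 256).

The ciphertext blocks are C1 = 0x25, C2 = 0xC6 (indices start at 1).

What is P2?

CTR decryption: S_i = E(K, T_i) where T_i is the counter for block i; P_i = C_i ⊕ S_i.
P2: T = 0x31, S = E(K, T) = 0xF0; 0xC6 ⊕ 0xF0 = 0x36.

P2 = 0x36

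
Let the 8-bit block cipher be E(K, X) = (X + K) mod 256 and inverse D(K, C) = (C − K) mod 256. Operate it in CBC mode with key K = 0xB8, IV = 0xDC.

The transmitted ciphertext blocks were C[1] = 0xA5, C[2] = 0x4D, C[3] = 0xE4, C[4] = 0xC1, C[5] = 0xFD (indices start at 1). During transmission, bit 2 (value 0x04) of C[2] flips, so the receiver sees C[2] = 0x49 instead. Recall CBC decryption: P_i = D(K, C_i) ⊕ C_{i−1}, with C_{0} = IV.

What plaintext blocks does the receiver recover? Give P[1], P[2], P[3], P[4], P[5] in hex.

Only C[2] changed, to 0x49. In CBC, a change in C_i garbles P_i and flips the same bit in P_{i+1}. Decrypting the received ciphertext:
P[1]: D(K, 0xA5) = 0xED; 0xED ⊕ 0xDC = 0x31.
P[2]: D(K, 0x49) = 0x91; 0x91 ⊕ 0xA5 = 0x34.
P[3]: D(K, 0xE4) = 0x2C; 0x2C ⊕ 0x49 = 0x65.
P[4]: D(K, 0xC1) = 0x09; 0x09 ⊕ 0xE4 = 0xED.
P[5]: D(K, 0xFD) = 0x45; 0x45 ⊕ 0xC1 = 0x84.
Blocks that differ from the original plaintext: P[2], P[3].

P[1] = 0x31, P[2] = 0x34, P[3] = 0x65, P[4] = 0xED, P[5] = 0x84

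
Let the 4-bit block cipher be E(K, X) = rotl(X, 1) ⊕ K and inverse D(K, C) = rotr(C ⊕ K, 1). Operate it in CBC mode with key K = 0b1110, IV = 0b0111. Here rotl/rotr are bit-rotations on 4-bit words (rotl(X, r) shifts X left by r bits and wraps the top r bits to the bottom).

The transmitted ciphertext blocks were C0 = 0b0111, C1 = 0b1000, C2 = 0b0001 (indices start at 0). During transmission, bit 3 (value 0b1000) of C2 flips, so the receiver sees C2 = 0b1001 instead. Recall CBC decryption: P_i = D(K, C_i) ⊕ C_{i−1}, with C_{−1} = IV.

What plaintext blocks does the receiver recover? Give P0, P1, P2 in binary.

P0 = 0b1011, P1 = 0b0100, P2 = 0b0011

Only C2 changed, to 0b1001. In CBC, a change in C_i garbles P_i and flips the same bit in P_{i+1}. Decrypting the received ciphertext:
P0: D(K, 0b0111) = 0b1100; 0b1100 ⊕ 0b0111 = 0b1011.
P1: D(K, 0b1000) = 0b0011; 0b0011 ⊕ 0b0111 = 0b0100.
P2: D(K, 0b1001) = 0b1011; 0b1011 ⊕ 0b1000 = 0b0011.
Blocks that differ from the original plaintext: P2.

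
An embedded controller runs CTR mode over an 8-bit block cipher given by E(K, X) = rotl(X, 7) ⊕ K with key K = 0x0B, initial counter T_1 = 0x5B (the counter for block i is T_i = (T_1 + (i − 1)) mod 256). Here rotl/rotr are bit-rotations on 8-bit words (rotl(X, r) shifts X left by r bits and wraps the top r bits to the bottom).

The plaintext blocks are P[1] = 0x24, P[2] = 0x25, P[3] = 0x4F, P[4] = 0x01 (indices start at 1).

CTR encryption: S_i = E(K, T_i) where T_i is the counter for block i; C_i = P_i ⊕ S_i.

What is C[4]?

C[4] = 0x25

C[1]: T = 0x5B, S = E(K, T) = 0xA6; 0x24 ⊕ 0xA6 = 0x82.
C[2]: T = 0x5C, S = E(K, T) = 0x25; 0x25 ⊕ 0x25 = 0x00.
C[3]: T = 0x5D, S = E(K, T) = 0xA5; 0x4F ⊕ 0xA5 = 0xEA.
C[4]: T = 0x5E, S = E(K, T) = 0x24; 0x01 ⊕ 0x24 = 0x25.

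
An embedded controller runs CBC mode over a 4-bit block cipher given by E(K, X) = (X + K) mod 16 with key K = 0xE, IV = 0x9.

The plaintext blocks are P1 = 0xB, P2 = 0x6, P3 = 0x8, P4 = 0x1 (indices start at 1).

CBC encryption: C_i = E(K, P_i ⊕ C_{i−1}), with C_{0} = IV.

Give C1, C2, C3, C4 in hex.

C1 = 0x0, C2 = 0x4, C3 = 0xA, C4 = 0x9

C1: P1 ⊕ 0x9 = 0x2; E(K, 0x2) = 0x0.
C2: P2 ⊕ 0x0 = 0x6; E(K, 0x6) = 0x4.
C3: P3 ⊕ 0x4 = 0xC; E(K, 0xC) = 0xA.
C4: P4 ⊕ 0xA = 0xB; E(K, 0xB) = 0x9.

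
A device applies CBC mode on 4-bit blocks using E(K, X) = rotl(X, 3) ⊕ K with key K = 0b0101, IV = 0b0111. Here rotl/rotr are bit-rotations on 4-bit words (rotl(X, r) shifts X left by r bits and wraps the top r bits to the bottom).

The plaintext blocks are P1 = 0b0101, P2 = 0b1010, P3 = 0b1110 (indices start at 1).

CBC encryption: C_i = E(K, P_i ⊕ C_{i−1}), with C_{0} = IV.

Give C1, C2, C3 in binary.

C1: P1 ⊕ 0b0111 = 0b0010; E(K, 0b0010) = 0b0100.
C2: P2 ⊕ 0b0100 = 0b1110; E(K, 0b1110) = 0b0010.
C3: P3 ⊕ 0b0010 = 0b1100; E(K, 0b1100) = 0b0011.

C1 = 0b0100, C2 = 0b0010, C3 = 0b0011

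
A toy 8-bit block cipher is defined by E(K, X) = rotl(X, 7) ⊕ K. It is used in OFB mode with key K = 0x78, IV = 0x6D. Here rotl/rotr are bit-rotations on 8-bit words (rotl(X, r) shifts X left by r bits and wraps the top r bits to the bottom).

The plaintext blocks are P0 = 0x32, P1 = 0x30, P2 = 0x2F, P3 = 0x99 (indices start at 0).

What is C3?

OFB encryption: S_i = E(K, S_{i−1}) with S_{−1} = IV; C_i = P_i ⊕ S_i.
C0: S = E(K, 0x6D) = 0xCE; 0x32 ⊕ 0xCE = 0xFC.
C1: S = E(K, 0xCE) = 0x1F; 0x30 ⊕ 0x1F = 0x2F.
C2: S = E(K, 0x1F) = 0xF7; 0x2F ⊕ 0xF7 = 0xD8.
C3: S = E(K, 0xF7) = 0x83; 0x99 ⊕ 0x83 = 0x1A.

C3 = 0x1A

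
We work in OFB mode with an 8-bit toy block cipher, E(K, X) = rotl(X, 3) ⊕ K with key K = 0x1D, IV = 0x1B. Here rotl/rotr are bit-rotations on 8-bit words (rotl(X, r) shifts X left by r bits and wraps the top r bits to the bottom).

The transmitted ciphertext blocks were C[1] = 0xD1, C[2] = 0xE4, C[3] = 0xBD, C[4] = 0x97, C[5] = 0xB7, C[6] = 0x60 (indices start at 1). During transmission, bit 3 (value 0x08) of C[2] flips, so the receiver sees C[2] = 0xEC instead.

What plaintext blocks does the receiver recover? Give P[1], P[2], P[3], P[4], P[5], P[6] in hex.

P[1] = 0x14, P[2] = 0xDF, P[3] = 0x39, P[4] = 0xAE, P[5] = 0x63, P[6] = 0xDB

OFB decryption: S_i = E(K, S_{i−1}) with S_{0} = IV; P_i = C_i ⊕ S_i.
Only C[2] changed, to 0xEC. In OFB, a change in C_i flips the same bit in P_i only; the keystream is unaffected. Decrypting the received ciphertext:
P[1]: S = E(K, 0x1B) = 0xC5; 0xD1 ⊕ 0xC5 = 0x14.
P[2]: S = E(K, 0xC5) = 0x33; 0xEC ⊕ 0x33 = 0xDF.
P[3]: S = E(K, 0x33) = 0x84; 0xBD ⊕ 0x84 = 0x39.
P[4]: S = E(K, 0x84) = 0x39; 0x97 ⊕ 0x39 = 0xAE.
P[5]: S = E(K, 0x39) = 0xD4; 0xB7 ⊕ 0xD4 = 0x63.
P[6]: S = E(K, 0xD4) = 0xBB; 0x60 ⊕ 0xBB = 0xDB.
Blocks that differ from the original plaintext: P[2].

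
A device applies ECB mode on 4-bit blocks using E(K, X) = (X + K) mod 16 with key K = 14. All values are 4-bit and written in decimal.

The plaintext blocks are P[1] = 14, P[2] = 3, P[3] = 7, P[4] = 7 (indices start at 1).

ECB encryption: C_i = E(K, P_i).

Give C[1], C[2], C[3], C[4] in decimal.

C[1]: E(K, 14) = 12.
C[2]: E(K, 3) = 1.
C[3]: E(K, 7) = 5.
C[4]: E(K, 7) = 5.

C[1] = 12, C[2] = 1, C[3] = 5, C[4] = 5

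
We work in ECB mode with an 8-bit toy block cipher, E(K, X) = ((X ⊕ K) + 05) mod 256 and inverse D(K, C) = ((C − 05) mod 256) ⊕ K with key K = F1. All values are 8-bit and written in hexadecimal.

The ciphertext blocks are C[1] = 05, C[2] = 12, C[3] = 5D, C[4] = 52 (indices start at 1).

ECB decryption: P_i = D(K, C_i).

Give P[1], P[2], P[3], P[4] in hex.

P[1] = F1, P[2] = FC, P[3] = A9, P[4] = BC

P[1]: D(K, 05) = F1.
P[2]: D(K, 12) = FC.
P[3]: D(K, 5D) = A9.
P[4]: D(K, 52) = BC.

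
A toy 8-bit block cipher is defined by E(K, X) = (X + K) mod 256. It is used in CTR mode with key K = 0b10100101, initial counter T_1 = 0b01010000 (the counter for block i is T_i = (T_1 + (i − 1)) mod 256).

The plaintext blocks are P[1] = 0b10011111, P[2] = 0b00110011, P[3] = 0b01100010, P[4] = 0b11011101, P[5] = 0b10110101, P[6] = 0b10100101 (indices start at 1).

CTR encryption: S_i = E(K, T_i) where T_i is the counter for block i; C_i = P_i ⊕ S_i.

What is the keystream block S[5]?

0b11111001

C[1]: T = 0b01010000, S = E(K, T) = 0b11110101; 0b10011111 ⊕ 0b11110101 = 0b01101010.
C[2]: T = 0b01010001, S = E(K, T) = 0b11110110; 0b00110011 ⊕ 0b11110110 = 0b11000101.
C[3]: T = 0b01010010, S = E(K, T) = 0b11110111; 0b01100010 ⊕ 0b11110111 = 0b10010101.
C[4]: T = 0b01010011, S = E(K, T) = 0b11111000; 0b11011101 ⊕ 0b11111000 = 0b00100101.
C[5]: T = 0b01010100, S = E(K, T) = 0b11111001; 0b10110101 ⊕ 0b11111001 = 0b01001100.
So S[5] = 0b11111001.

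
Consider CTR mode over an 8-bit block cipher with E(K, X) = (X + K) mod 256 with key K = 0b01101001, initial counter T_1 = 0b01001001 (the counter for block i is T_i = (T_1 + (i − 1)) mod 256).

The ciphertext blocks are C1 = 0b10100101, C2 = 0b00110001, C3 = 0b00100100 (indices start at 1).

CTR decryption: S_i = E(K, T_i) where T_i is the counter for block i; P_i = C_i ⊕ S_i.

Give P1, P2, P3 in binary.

P1: T = 0b01001001, S = E(K, T) = 0b10110010; 0b10100101 ⊕ 0b10110010 = 0b00010111.
P2: T = 0b01001010, S = E(K, T) = 0b10110011; 0b00110001 ⊕ 0b10110011 = 0b10000010.
P3: T = 0b01001011, S = E(K, T) = 0b10110100; 0b00100100 ⊕ 0b10110100 = 0b10010000.

P1 = 0b00010111, P2 = 0b10000010, P3 = 0b10010000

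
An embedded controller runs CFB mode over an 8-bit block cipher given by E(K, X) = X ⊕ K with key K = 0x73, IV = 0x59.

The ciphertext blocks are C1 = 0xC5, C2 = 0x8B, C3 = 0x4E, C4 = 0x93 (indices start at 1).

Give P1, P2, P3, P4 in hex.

P1 = 0xEF, P2 = 0x3D, P3 = 0xB6, P4 = 0xAE

CFB decryption: P_i = C_i ⊕ E(K, C_{i−1}), with C_{0} = IV.
P1: E(K, 0x59) = 0x2A; 0xC5 ⊕ 0x2A = 0xEF.
P2: E(K, 0xC5) = 0xB6; 0x8B ⊕ 0xB6 = 0x3D.
P3: E(K, 0x8B) = 0xF8; 0x4E ⊕ 0xF8 = 0xB6.
P4: E(K, 0x4E) = 0x3D; 0x93 ⊕ 0x3D = 0xAE.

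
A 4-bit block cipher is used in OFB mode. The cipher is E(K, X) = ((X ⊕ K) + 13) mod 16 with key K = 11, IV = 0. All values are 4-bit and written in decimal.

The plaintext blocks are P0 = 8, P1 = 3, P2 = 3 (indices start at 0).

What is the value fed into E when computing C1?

8

OFB encryption: S_i = E(K, S_{i−1}) with S_{−1} = IV; C_i = P_i ⊕ S_i.
C0: S = E(K, 0) = 8; 8 ⊕ 8 = 0.
C1: S = E(K, 8) = 0; 3 ⊕ 0 = 3.
So the input to E for block 1 is 8.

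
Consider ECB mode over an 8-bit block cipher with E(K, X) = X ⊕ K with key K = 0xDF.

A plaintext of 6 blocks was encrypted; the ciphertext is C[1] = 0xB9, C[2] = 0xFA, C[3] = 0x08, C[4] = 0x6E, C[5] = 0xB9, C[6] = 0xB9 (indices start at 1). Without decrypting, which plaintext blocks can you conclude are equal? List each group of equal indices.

ECB encrypts each block independently with the same key, so equal ciphertext blocks imply equal plaintext blocks.
C[1] = C[5] = C[6] = 0xB9, so P[1] = P[5] = P[6].

P[1] = P[5] = P[6]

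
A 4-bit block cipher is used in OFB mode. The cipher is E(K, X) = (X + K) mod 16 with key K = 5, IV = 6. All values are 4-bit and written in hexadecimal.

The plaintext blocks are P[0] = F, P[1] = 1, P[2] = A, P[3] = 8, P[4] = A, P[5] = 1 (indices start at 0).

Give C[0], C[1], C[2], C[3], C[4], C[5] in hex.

OFB encryption: S_i = E(K, S_{i−1}) with S_{−1} = IV; C_i = P_i ⊕ S_i.
C[0]: S = E(K, 6) = B; F ⊕ B = 4.
C[1]: S = E(K, B) = 0; 1 ⊕ 0 = 1.
C[2]: S = E(K, 0) = 5; A ⊕ 5 = F.
C[3]: S = E(K, 5) = A; 8 ⊕ A = 2.
C[4]: S = E(K, A) = F; A ⊕ F = 5.
C[5]: S = E(K, F) = 4; 1 ⊕ 4 = 5.

C[0] = 4, C[1] = 1, C[2] = F, C[3] = 2, C[4] = 5, C[5] = 5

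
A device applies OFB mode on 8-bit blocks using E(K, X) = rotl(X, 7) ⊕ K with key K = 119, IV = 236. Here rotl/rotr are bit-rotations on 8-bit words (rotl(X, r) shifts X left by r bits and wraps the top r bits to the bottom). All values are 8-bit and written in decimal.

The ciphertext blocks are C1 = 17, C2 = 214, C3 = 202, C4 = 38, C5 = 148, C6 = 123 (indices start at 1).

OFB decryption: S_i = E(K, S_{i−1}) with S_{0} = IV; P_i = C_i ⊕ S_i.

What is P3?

P1: S = E(K, 236) = 1; 17 ⊕ 1 = 16.
P2: S = E(K, 1) = 247; 214 ⊕ 247 = 33.
P3: S = E(K, 247) = 140; 202 ⊕ 140 = 70.

P3 = 70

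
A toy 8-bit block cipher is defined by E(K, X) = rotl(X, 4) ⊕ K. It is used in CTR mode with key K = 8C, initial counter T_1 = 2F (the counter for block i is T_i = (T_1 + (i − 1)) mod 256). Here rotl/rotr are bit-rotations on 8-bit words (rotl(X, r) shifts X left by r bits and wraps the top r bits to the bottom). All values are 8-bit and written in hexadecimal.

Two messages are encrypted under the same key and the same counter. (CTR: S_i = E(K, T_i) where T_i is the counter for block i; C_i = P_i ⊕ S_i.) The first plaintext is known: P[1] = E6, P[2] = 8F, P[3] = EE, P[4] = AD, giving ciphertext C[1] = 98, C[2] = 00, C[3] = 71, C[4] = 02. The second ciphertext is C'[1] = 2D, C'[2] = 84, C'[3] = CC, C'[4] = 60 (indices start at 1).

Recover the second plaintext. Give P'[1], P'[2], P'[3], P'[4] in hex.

P'[1] = 53, P'[2] = 0B, P'[3] = 53, P'[4] = CF

In CTR with a reused counter, both messages share the same keystream S_i, so C_i ⊕ C'_i = P_i ⊕ P'_i and thus P'_i = P_i ⊕ C_i ⊕ C'_i.
P'[1]: E6 ⊕ 98 ⊕ 2D = 53.
P'[2]: 8F ⊕ 00 ⊕ 84 = 0B.
P'[3]: EE ⊕ 71 ⊕ CC = 53.
P'[4]: AD ⊕ 02 ⊕ 60 = CF.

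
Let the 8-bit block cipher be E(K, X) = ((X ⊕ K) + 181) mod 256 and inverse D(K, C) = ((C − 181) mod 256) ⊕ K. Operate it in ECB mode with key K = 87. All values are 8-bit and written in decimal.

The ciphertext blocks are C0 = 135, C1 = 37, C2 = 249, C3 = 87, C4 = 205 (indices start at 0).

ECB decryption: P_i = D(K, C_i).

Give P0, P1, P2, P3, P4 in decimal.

P0 = 133, P1 = 39, P2 = 19, P3 = 245, P4 = 79

P0: D(K, 135) = 133.
P1: D(K, 37) = 39.
P2: D(K, 249) = 19.
P3: D(K, 87) = 245.
P4: D(K, 205) = 79.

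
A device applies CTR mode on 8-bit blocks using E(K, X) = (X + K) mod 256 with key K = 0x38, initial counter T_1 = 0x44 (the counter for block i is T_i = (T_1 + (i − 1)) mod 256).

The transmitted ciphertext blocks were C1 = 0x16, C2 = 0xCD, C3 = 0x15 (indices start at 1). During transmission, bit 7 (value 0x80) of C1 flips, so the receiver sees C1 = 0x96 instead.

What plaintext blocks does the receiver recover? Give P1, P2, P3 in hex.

P1 = 0xEA, P2 = 0xB0, P3 = 0x6B

CTR decryption: S_i = E(K, T_i) where T_i is the counter for block i; P_i = C_i ⊕ S_i.
Only C1 changed, to 0x96. In CTR, a change in C_i flips the same bit in P_i only; the keystream is unaffected. Decrypting the received ciphertext:
P1: T = 0x44, S = E(K, T) = 0x7C; 0x96 ⊕ 0x7C = 0xEA.
P2: T = 0x45, S = E(K, T) = 0x7D; 0xCD ⊕ 0x7D = 0xB0.
P3: T = 0x46, S = E(K, T) = 0x7E; 0x15 ⊕ 0x7E = 0x6B.
Blocks that differ from the original plaintext: P1.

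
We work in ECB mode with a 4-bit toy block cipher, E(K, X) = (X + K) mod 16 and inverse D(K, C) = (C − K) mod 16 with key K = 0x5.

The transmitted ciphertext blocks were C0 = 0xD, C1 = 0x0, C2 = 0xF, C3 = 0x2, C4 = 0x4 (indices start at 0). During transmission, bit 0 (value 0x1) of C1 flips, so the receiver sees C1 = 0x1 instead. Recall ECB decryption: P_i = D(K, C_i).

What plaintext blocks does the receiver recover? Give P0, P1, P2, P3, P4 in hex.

Only C1 changed, to 0x1. In ECB, a change in C_i affects only P_i. Decrypting the received ciphertext:
P0: D(K, 0xD) = 0x8.
P1: D(K, 0x1) = 0xC.
P2: D(K, 0xF) = 0xA.
P3: D(K, 0x2) = 0xD.
P4: D(K, 0x4) = 0xF.
Blocks that differ from the original plaintext: P1.

P0 = 0x8, P1 = 0xC, P2 = 0xA, P3 = 0xD, P4 = 0xF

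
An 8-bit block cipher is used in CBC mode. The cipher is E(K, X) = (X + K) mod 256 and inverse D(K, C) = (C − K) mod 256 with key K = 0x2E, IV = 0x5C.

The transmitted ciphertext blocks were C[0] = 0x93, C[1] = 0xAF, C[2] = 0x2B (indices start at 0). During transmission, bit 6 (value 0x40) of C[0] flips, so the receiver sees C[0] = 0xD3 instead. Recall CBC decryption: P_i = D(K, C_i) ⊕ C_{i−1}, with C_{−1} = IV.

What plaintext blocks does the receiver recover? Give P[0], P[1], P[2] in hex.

P[0] = 0xF9, P[1] = 0x52, P[2] = 0x52

Only C[0] changed, to 0xD3. In CBC, a change in C_i garbles P_i and flips the same bit in P_{i+1}. Decrypting the received ciphertext:
P[0]: D(K, 0xD3) = 0xA5; 0xA5 ⊕ 0x5C = 0xF9.
P[1]: D(K, 0xAF) = 0x81; 0x81 ⊕ 0xD3 = 0x52.
P[2]: D(K, 0x2B) = 0xFD; 0xFD ⊕ 0xAF = 0x52.
Blocks that differ from the original plaintext: P[0], P[1].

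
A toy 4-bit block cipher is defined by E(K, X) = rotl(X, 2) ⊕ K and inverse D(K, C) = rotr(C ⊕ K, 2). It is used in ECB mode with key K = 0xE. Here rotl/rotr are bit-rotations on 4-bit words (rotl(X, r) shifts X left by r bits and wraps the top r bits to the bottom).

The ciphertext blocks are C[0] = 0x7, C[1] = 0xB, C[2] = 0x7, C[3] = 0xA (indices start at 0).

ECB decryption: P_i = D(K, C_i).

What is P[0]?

P[0] = 0x6

P[0]: D(K, 0x7) = 0x6.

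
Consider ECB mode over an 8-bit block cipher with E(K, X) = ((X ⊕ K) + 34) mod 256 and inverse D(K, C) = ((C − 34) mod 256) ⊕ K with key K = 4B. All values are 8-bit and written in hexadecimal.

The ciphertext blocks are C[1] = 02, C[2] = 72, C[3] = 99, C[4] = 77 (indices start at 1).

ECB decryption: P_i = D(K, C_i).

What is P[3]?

P[3]: D(K, 99) = 2E.

P[3] = 2E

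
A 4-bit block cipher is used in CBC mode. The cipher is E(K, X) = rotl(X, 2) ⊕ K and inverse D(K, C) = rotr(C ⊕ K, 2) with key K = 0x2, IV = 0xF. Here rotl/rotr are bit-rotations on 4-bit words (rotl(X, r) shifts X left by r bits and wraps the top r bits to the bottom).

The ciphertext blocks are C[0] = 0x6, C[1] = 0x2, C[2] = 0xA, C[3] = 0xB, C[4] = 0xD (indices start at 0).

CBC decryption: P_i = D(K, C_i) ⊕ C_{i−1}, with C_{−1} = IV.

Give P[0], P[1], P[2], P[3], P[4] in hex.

P[0]: D(K, 0x6) = 0x1; 0x1 ⊕ 0xF = 0xE.
P[1]: D(K, 0x2) = 0x0; 0x0 ⊕ 0x6 = 0x6.
P[2]: D(K, 0xA) = 0x2; 0x2 ⊕ 0x2 = 0x0.
P[3]: D(K, 0xB) = 0x6; 0x6 ⊕ 0xA = 0xC.
P[4]: D(K, 0xD) = 0xF; 0xF ⊕ 0xB = 0x4.

P[0] = 0xE, P[1] = 0x6, P[2] = 0x0, P[3] = 0xC, P[4] = 0x4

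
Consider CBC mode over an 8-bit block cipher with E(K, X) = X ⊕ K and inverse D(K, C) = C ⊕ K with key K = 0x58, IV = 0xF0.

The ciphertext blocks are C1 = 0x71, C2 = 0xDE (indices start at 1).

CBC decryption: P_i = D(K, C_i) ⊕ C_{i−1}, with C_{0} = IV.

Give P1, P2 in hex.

P1 = 0xD9, P2 = 0xF7

P1: D(K, 0x71) = 0x29; 0x29 ⊕ 0xF0 = 0xD9.
P2: D(K, 0xDE) = 0x86; 0x86 ⊕ 0x71 = 0xF7.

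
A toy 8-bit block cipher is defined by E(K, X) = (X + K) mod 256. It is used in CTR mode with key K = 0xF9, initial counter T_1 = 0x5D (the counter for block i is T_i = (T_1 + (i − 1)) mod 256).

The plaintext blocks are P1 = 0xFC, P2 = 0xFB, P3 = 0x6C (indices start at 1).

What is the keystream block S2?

CTR encryption: S_i = E(K, T_i) where T_i is the counter for block i; C_i = P_i ⊕ S_i.
C1: T = 0x5D, S = E(K, T) = 0x56; 0xFC ⊕ 0x56 = 0xAA.
C2: T = 0x5E, S = E(K, T) = 0x57; 0xFB ⊕ 0x57 = 0xAC.
So S2 = 0x57.

0x57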